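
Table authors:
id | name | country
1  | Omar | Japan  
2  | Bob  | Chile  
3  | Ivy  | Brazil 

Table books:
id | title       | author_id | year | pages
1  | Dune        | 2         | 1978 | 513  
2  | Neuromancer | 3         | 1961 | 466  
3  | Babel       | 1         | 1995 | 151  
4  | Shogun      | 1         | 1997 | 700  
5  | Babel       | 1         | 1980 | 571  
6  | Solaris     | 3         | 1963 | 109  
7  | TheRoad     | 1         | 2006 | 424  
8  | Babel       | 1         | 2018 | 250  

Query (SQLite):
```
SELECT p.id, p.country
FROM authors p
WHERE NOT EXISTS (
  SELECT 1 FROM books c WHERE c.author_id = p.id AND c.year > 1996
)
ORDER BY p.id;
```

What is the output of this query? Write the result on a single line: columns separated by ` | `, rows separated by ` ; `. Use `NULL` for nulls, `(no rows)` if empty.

2 | Chile ; 3 | Brazil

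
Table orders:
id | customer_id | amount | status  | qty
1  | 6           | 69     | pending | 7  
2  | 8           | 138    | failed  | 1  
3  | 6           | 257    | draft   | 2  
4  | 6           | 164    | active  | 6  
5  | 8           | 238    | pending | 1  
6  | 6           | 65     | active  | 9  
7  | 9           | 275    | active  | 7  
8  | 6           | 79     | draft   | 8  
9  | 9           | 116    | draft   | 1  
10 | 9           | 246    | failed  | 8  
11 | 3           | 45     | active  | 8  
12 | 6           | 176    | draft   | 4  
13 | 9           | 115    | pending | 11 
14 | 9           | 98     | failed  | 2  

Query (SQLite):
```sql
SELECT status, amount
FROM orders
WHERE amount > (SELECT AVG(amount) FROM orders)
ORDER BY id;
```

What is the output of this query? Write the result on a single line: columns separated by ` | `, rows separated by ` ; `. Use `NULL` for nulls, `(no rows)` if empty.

Scalar subquery: AVG(amount) over all orders rows = 148.642857 (≈; comparison uses full precision).
Keep rows where amount > that value.

draft | 257 ; active | 164 ; pending | 238 ; active | 275 ; failed | 246 ; draft | 176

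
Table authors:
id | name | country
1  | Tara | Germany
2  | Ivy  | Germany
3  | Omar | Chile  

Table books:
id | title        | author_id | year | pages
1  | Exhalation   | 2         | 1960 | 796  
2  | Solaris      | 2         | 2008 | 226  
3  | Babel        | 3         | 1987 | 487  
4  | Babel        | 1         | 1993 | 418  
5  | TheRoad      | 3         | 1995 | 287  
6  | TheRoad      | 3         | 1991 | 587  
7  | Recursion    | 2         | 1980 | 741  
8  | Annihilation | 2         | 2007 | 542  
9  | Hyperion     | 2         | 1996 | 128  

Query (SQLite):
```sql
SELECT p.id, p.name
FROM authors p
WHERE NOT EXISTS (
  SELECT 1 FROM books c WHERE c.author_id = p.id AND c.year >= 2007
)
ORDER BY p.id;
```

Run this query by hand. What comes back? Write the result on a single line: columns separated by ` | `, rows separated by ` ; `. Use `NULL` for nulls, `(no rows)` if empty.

For each authors row, check whether any books with matching author_id has year >= 2007.
Keep rows where that is false.

1 | Tara ; 3 | Omar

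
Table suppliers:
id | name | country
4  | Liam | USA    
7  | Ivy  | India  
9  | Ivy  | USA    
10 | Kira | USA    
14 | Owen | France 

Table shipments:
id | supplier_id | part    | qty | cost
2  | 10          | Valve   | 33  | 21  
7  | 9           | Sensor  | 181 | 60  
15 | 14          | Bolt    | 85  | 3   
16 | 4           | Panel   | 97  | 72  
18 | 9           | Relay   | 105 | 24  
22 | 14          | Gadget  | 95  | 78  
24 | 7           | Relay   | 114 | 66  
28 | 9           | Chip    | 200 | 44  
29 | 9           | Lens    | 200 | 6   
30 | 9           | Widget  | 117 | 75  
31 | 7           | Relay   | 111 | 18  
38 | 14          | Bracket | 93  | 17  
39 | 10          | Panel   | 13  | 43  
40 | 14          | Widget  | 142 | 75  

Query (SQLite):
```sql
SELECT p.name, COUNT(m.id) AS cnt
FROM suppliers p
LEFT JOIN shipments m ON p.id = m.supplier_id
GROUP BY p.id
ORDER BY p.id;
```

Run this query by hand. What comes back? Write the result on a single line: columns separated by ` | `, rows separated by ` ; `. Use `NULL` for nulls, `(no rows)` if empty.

Liam | 1 ; Ivy | 2 ; Ivy | 5 ; Kira | 2 ; Owen | 4

LEFT JOIN keeps every suppliers row; unmatched ones get NULL for shipments columns.
Group by suppliers.id and compute COUNT(m.id). COUNT(col) of an all-NULL group is 0.
  4: ids {16} → COUNT(m.id)=1
  7: ids {24, 31} → COUNT(m.id)=2
  9: ids {7, 18, 28, 29, 30} → COUNT(m.id)=5
  10: ids {2, 39} → COUNT(m.id)=2
  14: ids {15, 22, 38, 40} → COUNT(m.id)=4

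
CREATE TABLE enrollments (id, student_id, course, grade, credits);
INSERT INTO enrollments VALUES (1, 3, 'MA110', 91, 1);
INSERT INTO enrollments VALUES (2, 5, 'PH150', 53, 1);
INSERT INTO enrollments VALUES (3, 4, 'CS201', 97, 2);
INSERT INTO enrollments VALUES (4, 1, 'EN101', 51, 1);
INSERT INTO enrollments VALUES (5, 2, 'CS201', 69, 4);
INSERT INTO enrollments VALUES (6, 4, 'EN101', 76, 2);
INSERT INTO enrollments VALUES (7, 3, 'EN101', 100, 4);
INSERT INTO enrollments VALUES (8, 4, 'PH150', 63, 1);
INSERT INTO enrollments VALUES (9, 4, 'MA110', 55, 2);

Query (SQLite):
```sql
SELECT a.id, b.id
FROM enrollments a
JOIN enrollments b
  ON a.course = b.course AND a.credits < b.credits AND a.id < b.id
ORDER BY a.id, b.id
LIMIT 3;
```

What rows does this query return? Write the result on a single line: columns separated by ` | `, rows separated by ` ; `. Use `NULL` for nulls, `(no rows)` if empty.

1 | 9 ; 3 | 5 ; 4 | 6

Pairs (a,b) with same course, a.credits < b.credits, a.id < b.id.
course groups: CS201:{3,5} EN101:{4,6,7} MA110:{1,9} PH150:{2,8}
Ordered by (a.id, b.id); first 3.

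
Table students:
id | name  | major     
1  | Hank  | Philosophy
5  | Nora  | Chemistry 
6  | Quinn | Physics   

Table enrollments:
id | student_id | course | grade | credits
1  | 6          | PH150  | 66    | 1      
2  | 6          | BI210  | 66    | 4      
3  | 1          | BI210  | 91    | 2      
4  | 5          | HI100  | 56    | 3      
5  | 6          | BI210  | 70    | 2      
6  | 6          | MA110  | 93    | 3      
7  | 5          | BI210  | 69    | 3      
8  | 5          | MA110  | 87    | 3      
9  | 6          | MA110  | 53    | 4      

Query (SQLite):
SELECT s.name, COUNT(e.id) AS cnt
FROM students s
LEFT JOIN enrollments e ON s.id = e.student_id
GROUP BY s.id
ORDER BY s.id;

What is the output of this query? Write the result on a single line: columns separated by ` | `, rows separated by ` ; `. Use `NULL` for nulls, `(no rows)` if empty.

Hank | 1 ; Nora | 3 ; Quinn | 5

LEFT JOIN keeps every students row; unmatched ones get NULL for enrollments columns.
Group by students.id and compute COUNT(e.id). COUNT(col) of an all-NULL group is 0.
  1: ids {3} → COUNT(e.id)=1
  5: ids {4, 7, 8} → COUNT(e.id)=3
  6: ids {1, 2, 5, 6, 9} → COUNT(e.id)=5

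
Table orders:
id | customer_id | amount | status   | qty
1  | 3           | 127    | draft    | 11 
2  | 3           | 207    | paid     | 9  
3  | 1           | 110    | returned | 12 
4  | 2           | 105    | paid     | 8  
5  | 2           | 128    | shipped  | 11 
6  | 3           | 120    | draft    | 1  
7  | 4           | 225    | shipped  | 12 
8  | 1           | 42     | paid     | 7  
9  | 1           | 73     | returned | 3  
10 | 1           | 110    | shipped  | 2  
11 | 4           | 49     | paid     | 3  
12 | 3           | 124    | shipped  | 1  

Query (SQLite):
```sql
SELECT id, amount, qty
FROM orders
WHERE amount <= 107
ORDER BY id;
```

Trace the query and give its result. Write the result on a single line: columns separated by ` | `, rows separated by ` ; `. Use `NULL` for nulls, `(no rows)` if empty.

4 | 105 | 8 ; 8 | 42 | 7 ; 9 | 73 | 3 ; 11 | 49 | 3

amount <= 107: ids {4, 8, 9, 11}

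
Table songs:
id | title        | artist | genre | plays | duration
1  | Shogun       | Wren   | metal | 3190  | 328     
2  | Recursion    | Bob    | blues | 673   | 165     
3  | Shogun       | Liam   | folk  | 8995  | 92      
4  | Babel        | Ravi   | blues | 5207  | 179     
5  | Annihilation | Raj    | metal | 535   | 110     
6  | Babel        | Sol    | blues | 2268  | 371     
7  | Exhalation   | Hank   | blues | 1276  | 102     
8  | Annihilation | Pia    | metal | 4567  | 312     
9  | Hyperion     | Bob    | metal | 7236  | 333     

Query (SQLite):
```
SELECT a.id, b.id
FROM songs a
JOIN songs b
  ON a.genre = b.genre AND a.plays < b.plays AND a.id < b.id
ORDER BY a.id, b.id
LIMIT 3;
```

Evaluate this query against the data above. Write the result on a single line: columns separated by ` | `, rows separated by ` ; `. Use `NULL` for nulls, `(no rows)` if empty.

Pairs (a,b) with same genre, a.plays < b.plays, a.id < b.id.
genre groups: blues:{2,4,6,7} folk:{3} metal:{1,5,8,9}
Ordered by (a.id, b.id); first 3.

1 | 8 ; 1 | 9 ; 2 | 4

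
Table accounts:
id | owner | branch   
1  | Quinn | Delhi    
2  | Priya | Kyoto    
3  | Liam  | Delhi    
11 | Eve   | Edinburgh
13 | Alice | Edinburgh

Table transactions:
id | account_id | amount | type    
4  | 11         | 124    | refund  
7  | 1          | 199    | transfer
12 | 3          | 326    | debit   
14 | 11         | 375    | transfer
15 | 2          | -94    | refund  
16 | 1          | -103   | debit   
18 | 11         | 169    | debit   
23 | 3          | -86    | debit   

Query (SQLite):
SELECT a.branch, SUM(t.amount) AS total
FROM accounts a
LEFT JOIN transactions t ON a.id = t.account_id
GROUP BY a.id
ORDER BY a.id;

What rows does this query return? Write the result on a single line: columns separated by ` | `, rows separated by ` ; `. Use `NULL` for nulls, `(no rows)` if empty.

Delhi | 96 ; Kyoto | -94 ; Delhi | 240 ; Edinburgh | 668 ; Edinburgh | NULL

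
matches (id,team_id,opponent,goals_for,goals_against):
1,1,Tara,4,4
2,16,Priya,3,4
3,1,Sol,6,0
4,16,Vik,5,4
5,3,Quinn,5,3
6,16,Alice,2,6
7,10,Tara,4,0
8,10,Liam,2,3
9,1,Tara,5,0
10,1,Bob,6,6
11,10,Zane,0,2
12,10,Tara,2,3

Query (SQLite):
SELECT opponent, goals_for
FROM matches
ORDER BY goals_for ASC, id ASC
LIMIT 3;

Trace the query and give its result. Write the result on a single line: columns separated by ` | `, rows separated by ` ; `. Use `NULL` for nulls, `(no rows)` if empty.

Sort by goals_for asc, tiebreak id asc: (0, id=11), (2, id=6), (2, id=8), (2, id=12), (3, id=2), (4, id=1) …. Take first 3.

Zane | 0 ; Alice | 2 ; Liam | 2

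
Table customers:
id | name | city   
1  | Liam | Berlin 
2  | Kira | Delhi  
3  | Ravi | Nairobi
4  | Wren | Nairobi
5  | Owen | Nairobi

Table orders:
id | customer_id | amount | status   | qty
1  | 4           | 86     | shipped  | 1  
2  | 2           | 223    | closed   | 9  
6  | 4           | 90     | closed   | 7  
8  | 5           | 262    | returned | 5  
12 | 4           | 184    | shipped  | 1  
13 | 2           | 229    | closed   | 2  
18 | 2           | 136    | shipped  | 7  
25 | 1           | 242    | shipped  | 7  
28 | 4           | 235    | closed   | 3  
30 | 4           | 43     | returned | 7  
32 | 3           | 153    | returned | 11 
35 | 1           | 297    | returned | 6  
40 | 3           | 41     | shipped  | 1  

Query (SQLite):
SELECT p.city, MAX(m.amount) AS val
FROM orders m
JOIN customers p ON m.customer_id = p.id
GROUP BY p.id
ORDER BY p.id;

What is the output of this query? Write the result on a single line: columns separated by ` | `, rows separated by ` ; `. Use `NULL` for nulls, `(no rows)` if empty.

Berlin | 297 ; Delhi | 229 ; Nairobi | 153 ; Nairobi | 235 ; Nairobi | 262

Join each orders row to its customers via customer_id.
Group joined rows by customers.id; compute MAX(m.amount) per group.
  1: ids {25, 35} → MAX(m.amount)=297
  2: ids {2, 13, 18} → MAX(m.amount)=229
  3: ids {32, 40} → MAX(m.amount)=153
  4: ids {1, 6, 12, 28, 30} → MAX(m.amount)=235
  5: ids {8} → MAX(m.amount)=262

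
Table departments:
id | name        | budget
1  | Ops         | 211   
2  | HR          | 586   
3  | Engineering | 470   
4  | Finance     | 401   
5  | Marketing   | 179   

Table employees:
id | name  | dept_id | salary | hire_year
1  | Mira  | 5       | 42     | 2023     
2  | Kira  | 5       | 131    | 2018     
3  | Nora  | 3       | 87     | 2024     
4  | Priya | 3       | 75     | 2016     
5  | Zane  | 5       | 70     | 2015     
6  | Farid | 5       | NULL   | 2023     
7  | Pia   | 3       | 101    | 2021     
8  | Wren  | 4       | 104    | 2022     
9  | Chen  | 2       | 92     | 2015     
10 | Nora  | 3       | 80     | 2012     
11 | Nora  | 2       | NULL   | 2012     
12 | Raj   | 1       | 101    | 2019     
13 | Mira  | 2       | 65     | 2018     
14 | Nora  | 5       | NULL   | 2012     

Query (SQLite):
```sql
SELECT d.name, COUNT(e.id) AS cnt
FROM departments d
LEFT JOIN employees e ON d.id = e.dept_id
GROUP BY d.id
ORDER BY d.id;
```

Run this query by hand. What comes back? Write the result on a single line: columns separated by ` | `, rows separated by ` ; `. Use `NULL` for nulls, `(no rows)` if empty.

LEFT JOIN keeps every departments row; unmatched ones get NULL for employees columns.
Group by departments.id and compute COUNT(e.id). COUNT(col) of an all-NULL group is 0.
  1: ids {12} → COUNT(e.id)=1
  2: ids {9, 11, 13} → COUNT(e.id)=3
  3: ids {3, 4, 7, 10} → COUNT(e.id)=4
  4: ids {8} → COUNT(e.id)=1
  5: ids {1, 2, 5, 6, 14} → COUNT(e.id)=5

Ops | 1 ; HR | 3 ; Engineering | 4 ; Finance | 1 ; Marketing | 5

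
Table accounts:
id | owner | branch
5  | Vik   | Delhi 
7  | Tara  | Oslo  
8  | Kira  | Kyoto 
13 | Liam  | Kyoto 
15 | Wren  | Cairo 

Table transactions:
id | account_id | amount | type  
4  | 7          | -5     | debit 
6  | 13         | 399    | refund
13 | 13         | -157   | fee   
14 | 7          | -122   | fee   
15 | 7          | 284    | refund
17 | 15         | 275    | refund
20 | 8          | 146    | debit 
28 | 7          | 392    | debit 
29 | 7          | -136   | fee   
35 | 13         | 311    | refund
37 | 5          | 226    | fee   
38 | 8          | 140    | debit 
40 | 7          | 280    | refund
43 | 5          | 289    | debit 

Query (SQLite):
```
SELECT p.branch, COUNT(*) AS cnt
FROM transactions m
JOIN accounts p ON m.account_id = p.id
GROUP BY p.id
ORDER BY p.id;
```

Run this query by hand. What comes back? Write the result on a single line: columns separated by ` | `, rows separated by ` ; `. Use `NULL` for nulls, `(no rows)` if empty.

Join each transactions row to its accounts via account_id.
Group joined rows by accounts.id; compute COUNT(*) per group.
  5: ids {37, 43} → COUNT(*)=2
  7: ids {4, 14, 15, 28, 29, 40} → COUNT(*)=6
  8: ids {20, 38} → COUNT(*)=2
  13: ids {6, 13, 35} → COUNT(*)=3
  15: ids {17} → COUNT(*)=1

Delhi | 2 ; Oslo | 6 ; Kyoto | 2 ; Kyoto | 3 ; Cairo | 1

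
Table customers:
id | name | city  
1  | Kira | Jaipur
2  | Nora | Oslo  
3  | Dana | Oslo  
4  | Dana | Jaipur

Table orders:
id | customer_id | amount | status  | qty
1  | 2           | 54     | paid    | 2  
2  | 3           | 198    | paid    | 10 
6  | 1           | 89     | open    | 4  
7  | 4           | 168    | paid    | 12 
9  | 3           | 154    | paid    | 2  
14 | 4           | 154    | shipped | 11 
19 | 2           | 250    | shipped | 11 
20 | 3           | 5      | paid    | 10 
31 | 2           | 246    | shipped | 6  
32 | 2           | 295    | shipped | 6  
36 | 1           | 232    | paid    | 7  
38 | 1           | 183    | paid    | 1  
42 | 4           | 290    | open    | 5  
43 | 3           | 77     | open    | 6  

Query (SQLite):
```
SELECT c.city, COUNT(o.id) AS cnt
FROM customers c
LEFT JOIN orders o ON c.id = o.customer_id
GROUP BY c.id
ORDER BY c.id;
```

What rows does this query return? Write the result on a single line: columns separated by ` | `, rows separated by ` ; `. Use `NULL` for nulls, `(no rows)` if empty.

LEFT JOIN keeps every customers row; unmatched ones get NULL for orders columns.
Group by customers.id and compute COUNT(o.id). COUNT(col) of an all-NULL group is 0.
  1: ids {6, 36, 38} → COUNT(o.id)=3
  2: ids {1, 19, 31, 32} → COUNT(o.id)=4
  3: ids {2, 9, 20, 43} → COUNT(o.id)=4
  4: ids {7, 14, 42} → COUNT(o.id)=3

Jaipur | 3 ; Oslo | 4 ; Oslo | 4 ; Jaipur | 3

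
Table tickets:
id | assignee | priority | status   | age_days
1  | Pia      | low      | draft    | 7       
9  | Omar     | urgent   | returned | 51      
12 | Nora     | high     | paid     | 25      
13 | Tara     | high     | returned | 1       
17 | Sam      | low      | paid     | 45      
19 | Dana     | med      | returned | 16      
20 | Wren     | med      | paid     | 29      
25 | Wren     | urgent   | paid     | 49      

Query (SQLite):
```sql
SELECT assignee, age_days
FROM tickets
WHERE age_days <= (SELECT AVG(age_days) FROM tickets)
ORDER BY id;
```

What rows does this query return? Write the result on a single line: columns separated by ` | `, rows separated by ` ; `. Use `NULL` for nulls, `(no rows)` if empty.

Pia | 7 ; Nora | 25 ; Tara | 1 ; Dana | 16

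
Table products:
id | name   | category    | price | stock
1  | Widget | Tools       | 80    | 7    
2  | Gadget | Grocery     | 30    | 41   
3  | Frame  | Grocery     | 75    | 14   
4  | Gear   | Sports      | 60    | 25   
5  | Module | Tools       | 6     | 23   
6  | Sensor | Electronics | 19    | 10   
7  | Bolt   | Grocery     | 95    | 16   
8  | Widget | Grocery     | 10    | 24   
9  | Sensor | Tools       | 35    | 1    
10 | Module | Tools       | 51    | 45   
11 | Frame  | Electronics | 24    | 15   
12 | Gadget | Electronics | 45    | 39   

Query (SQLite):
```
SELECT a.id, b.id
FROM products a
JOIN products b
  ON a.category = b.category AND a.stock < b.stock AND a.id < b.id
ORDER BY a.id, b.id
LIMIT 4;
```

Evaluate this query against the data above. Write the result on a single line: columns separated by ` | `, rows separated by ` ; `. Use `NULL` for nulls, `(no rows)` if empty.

1 | 5 ; 1 | 10 ; 3 | 7 ; 3 | 8

Pairs (a,b) with same category, a.stock < b.stock, a.id < b.id.
category groups: Electronics:{6,11,12} Grocery:{2,3,7,8} Sports:{4} Tools:{1,5,9,10}
Ordered by (a.id, b.id); first 4.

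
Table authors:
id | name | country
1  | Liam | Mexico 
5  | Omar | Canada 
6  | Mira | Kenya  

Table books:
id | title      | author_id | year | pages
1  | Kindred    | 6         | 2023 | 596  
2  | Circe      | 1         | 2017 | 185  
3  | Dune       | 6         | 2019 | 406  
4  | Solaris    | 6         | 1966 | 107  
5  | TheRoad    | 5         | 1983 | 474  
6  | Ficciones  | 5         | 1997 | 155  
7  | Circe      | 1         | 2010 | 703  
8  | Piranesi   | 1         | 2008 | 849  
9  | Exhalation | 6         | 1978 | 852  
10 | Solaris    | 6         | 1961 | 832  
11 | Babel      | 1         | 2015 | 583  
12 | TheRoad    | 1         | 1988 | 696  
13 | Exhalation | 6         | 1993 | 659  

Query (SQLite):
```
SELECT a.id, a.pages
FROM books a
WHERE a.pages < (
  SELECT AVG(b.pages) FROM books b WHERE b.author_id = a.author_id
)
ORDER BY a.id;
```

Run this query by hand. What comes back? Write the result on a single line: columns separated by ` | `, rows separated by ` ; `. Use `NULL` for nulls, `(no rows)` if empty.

For each books row a, compute AVG(pages) over rows sharing a.author_id.
Keep row a if a.pages < that per-group AVG.
  author_id=1: AVG(pages) = 603.2
  author_id=5: AVG(pages) = 314.5
  author_id=6: AVG(pages) = 575.333333

2 | 185 ; 3 | 406 ; 4 | 107 ; 6 | 155 ; 11 | 583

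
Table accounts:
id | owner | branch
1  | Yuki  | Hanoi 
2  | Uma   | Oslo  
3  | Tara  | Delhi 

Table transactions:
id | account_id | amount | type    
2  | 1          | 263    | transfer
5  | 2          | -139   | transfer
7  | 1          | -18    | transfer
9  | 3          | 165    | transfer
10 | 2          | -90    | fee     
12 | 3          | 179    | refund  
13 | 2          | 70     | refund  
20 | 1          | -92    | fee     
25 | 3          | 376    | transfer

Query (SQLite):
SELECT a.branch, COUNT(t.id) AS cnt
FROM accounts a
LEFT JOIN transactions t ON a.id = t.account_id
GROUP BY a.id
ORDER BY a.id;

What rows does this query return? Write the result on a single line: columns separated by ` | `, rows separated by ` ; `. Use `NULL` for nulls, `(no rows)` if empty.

LEFT JOIN keeps every accounts row; unmatched ones get NULL for transactions columns.
Group by accounts.id and compute COUNT(t.id). COUNT(col) of an all-NULL group is 0.
  1: ids {2, 7, 20} → COUNT(t.id)=3
  2: ids {5, 10, 13} → COUNT(t.id)=3
  3: ids {9, 12, 25} → COUNT(t.id)=3

Hanoi | 3 ; Oslo | 3 ; Delhi | 3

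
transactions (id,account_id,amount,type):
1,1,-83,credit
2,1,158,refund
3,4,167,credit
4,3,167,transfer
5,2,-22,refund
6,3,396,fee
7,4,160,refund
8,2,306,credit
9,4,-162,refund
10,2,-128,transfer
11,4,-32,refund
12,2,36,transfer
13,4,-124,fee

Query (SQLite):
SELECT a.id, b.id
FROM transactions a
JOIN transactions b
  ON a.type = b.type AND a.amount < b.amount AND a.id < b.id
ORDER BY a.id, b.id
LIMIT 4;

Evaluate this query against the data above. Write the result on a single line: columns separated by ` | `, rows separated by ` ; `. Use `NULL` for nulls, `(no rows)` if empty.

Pairs (a,b) with same type, a.amount < b.amount, a.id < b.id.
type groups: credit:{1,3,8} fee:{6,13} refund:{2,5,7,9,11} transfer:{4,10,12}
Ordered by (a.id, b.id); first 4.

1 | 3 ; 1 | 8 ; 2 | 7 ; 3 | 8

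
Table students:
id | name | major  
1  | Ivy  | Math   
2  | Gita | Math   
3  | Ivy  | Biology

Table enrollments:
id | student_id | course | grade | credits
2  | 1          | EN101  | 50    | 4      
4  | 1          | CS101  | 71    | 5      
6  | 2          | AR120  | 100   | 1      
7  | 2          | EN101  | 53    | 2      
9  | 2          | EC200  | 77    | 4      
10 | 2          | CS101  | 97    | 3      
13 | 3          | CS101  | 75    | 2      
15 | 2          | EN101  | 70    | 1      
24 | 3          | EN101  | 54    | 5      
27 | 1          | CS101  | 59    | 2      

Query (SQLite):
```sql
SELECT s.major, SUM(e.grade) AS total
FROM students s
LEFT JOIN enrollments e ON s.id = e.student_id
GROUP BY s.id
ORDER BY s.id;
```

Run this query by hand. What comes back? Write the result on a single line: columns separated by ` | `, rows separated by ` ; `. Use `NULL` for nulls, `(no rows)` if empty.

LEFT JOIN keeps every students row; unmatched ones get NULL for enrollments columns.
Group by students.id and compute SUM(e.grade). SUM over an all-NULL group is NULL.
  1: ids {2, 4, 27} → SUM(e.grade)=180
  2: ids {6, 7, 9, 10, 15} → SUM(e.grade)=397
  3: ids {13, 24} → SUM(e.grade)=129

Math | 180 ; Math | 397 ; Biology | 129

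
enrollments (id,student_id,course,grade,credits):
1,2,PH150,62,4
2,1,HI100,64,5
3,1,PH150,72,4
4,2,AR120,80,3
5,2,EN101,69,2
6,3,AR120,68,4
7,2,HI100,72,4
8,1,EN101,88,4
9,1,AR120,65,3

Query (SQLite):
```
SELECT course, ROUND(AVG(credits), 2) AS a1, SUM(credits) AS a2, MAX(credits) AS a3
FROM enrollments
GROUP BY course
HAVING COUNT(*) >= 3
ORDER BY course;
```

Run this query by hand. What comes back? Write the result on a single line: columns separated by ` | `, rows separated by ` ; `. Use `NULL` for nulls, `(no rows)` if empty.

Group enrollments by course.
Per group compute: ROUND(AVG(credits), 2), SUM(credits), MAX(credits).
HAVING: drop groups with fewer than 3 rows.
  AR120: ids {4, 6, 9} → ROUND(AVG(credits), 2)=3.33, SUM(credits)=10, MAX(credits)=4
  EN101: ids {5, 8} → ROUND(AVG(credits), 2)=3, SUM(credits)=6, MAX(credits)=4
  HI100: ids {2, 7} → ROUND(AVG(credits), 2)=4.5, SUM(credits)=9, MAX(credits)=5
  PH150: ids {1, 3} → ROUND(AVG(credits), 2)=4, SUM(credits)=8, MAX(credits)=4

AR120 | 3.33 | 10 | 4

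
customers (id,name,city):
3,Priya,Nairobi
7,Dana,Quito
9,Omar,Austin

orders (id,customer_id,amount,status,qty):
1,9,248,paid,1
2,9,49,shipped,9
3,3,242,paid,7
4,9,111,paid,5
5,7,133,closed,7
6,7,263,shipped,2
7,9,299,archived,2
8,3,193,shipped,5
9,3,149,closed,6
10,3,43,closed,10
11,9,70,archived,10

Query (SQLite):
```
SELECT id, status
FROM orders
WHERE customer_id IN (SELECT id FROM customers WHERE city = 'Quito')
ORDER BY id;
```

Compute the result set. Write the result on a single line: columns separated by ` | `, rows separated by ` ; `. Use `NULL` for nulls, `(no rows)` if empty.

Inner query: customers.id where city = 'Quito'.
Outer: keep orders rows whose customer_id is in that set.
Inner query → {7}

5 | closed ; 6 | shipped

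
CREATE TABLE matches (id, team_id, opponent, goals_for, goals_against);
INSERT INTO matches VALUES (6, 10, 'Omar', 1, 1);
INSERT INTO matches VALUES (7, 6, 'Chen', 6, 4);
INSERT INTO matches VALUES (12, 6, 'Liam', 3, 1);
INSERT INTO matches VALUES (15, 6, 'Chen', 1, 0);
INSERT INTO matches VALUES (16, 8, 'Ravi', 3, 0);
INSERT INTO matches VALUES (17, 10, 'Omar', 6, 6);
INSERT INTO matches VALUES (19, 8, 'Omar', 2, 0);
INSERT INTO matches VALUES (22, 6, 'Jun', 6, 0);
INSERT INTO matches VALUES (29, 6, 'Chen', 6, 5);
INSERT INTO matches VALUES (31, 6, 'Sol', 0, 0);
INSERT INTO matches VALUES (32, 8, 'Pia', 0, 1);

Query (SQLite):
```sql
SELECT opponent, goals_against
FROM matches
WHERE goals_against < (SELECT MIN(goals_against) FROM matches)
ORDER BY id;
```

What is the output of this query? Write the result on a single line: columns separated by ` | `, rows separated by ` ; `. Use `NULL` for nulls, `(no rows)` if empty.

(no rows)

Scalar subquery: MIN(goals_against) over all matches rows = 0.
Keep rows where goals_against < that value.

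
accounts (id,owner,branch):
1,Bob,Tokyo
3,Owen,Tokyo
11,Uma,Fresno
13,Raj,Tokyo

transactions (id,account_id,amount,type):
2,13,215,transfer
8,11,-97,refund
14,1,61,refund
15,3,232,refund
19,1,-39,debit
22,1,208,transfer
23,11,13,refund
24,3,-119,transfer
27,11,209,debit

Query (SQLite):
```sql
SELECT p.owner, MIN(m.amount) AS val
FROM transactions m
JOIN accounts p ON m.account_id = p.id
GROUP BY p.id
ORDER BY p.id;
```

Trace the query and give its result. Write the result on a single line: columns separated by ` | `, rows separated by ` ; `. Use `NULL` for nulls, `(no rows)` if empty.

Bob | -39 ; Owen | -119 ; Uma | -97 ; Raj | 215

Join each transactions row to its accounts via account_id.
Group joined rows by accounts.id; compute MIN(m.amount) per group.
  1: ids {14, 19, 22} → MIN(m.amount)=-39
  3: ids {15, 24} → MIN(m.amount)=-119
  11: ids {8, 23, 27} → MIN(m.amount)=-97
  13: ids {2} → MIN(m.amount)=215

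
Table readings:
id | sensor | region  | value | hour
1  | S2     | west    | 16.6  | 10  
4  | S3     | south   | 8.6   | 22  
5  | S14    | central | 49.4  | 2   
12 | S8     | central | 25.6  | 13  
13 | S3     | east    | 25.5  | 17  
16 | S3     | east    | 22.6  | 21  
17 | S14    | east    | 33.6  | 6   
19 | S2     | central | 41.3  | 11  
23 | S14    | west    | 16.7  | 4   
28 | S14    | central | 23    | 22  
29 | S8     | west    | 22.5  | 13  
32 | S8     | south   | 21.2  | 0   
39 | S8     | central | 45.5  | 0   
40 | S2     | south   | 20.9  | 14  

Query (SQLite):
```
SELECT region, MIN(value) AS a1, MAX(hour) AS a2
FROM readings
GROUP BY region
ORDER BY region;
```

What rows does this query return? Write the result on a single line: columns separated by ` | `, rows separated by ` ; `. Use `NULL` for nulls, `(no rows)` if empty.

Group readings by region.
Per group compute: MIN(value), MAX(hour).
  central: ids {5, 12, 19, 28, 39} → MIN(value)=23, MAX(hour)=22
  east: ids {13, 16, 17} → MIN(value)=22.6, MAX(hour)=21
  south: ids {4, 32, 40} → MIN(value)=8.6, MAX(hour)=22
  west: ids {1, 23, 29} → MIN(value)=16.6, MAX(hour)=13

central | 23 | 22 ; east | 22.6 | 21 ; south | 8.6 | 22 ; west | 16.6 | 13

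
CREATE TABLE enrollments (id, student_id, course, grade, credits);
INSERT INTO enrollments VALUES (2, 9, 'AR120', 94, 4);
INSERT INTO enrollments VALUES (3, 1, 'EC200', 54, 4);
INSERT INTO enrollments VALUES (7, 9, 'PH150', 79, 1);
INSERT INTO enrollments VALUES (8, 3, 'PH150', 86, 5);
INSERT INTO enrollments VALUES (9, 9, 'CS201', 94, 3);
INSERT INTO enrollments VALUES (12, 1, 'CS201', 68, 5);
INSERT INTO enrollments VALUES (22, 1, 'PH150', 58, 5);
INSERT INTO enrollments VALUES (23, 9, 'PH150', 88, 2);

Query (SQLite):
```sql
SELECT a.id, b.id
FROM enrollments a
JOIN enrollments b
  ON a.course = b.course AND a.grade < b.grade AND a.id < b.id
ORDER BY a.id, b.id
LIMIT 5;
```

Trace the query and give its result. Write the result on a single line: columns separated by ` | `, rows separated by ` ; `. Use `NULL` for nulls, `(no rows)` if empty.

Pairs (a,b) with same course, a.grade < b.grade, a.id < b.id.
course groups: AR120:{2} CS201:{9,12} EC200:{3} PH150:{7,8,22,23}
Ordered by (a.id, b.id); first 5.

7 | 8 ; 7 | 23 ; 8 | 23 ; 22 | 23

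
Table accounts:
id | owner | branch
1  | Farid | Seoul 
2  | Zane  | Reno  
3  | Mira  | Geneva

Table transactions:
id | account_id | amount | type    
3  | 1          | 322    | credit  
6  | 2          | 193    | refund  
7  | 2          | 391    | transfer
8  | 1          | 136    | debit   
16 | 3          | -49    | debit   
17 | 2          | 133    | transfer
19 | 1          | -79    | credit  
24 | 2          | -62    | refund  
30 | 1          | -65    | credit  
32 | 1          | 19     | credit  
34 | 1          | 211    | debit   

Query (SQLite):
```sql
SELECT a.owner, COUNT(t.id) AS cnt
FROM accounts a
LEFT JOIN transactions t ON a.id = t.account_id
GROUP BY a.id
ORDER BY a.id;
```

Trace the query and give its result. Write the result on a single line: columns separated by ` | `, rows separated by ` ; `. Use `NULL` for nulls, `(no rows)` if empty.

LEFT JOIN keeps every accounts row; unmatched ones get NULL for transactions columns.
Group by accounts.id and compute COUNT(t.id). COUNT(col) of an all-NULL group is 0.
  1: ids {3, 8, 19, 30, 32, 34} → COUNT(t.id)=6
  2: ids {6, 7, 17, 24} → COUNT(t.id)=4
  3: ids {16} → COUNT(t.id)=1

Farid | 6 ; Zane | 4 ; Mira | 1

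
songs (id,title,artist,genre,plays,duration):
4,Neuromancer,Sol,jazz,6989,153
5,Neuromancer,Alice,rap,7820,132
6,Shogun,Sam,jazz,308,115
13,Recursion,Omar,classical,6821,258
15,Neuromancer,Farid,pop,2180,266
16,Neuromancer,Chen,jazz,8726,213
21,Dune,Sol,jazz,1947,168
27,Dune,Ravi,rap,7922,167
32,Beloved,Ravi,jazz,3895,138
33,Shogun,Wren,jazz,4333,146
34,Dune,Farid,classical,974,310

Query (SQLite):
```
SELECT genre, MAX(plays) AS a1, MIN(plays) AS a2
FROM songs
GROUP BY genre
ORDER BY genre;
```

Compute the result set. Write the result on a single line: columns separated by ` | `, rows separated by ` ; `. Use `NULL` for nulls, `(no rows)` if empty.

Group songs by genre.
Per group compute: MAX(plays), MIN(plays).
  classical: ids {13, 34} → MAX(plays)=6821, MIN(plays)=974
  jazz: ids {4, 6, 16, 21, 32, 33} → MAX(plays)=8726, MIN(plays)=308
  pop: ids {15} → MAX(plays)=2180, MIN(plays)=2180
  rap: ids {5, 27} → MAX(plays)=7922, MIN(plays)=7820

classical | 6821 | 974 ; jazz | 8726 | 308 ; pop | 2180 | 2180 ; rap | 7922 | 7820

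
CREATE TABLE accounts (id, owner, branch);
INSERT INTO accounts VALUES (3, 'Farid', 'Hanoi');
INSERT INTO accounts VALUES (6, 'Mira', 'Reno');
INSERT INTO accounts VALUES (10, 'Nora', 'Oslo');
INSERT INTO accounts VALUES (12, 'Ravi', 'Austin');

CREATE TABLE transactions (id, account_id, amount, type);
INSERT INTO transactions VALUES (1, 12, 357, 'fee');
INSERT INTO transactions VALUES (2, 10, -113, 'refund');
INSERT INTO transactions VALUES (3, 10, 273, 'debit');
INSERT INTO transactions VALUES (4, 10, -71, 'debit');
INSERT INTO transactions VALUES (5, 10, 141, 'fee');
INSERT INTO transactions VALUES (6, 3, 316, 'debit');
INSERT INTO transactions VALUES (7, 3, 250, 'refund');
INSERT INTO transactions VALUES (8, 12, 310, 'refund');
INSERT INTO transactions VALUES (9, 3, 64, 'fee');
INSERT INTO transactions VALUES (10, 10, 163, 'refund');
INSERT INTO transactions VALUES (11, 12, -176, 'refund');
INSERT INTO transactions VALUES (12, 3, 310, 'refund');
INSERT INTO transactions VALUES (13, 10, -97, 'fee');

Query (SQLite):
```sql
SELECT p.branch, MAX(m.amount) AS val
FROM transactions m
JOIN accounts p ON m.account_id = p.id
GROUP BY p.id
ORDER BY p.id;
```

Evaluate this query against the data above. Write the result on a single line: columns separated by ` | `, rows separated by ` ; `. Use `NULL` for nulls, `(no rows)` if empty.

Join each transactions row to its accounts via account_id.
Group joined rows by accounts.id; compute MAX(m.amount) per group.
  3: ids {6, 7, 9, 12} → MAX(m.amount)=316
  10: ids {2, 3, 4, 5, 10, 13} → MAX(m.amount)=273
  12: ids {1, 8, 11} → MAX(m.amount)=357

Hanoi | 316 ; Oslo | 273 ; Austin | 357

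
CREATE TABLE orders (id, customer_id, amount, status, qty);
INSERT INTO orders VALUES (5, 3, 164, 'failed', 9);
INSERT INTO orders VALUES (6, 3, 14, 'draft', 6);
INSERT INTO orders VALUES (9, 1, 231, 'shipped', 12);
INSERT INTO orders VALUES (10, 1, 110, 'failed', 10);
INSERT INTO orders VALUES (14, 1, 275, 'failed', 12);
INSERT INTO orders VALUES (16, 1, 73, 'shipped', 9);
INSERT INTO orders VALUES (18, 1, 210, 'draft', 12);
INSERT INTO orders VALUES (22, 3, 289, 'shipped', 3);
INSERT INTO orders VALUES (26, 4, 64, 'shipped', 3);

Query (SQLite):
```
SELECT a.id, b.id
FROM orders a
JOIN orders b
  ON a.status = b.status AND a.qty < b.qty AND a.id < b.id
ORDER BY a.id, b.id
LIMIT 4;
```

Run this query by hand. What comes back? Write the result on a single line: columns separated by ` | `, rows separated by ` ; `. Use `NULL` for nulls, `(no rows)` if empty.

Pairs (a,b) with same status, a.qty < b.qty, a.id < b.id.
status groups: draft:{6,18} failed:{5,10,14} shipped:{9,16,22,26}
Ordered by (a.id, b.id); first 4.

5 | 10 ; 5 | 14 ; 6 | 18 ; 10 | 14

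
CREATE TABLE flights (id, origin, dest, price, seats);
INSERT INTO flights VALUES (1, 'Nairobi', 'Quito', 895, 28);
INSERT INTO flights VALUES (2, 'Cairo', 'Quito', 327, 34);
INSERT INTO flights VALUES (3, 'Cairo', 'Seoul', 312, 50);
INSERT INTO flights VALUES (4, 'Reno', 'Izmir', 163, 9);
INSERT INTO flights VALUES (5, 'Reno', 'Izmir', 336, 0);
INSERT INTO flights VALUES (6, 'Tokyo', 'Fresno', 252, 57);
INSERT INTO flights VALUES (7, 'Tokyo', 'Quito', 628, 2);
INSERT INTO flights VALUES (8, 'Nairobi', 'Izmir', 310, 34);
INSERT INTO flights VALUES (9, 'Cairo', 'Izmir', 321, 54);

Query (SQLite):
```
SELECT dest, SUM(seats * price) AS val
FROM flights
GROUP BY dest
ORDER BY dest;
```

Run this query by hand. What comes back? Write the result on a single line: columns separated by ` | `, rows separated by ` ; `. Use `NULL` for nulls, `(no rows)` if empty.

Fresno | 14364 ; Izmir | 29341 ; Quito | 37434 ; Seoul | 15600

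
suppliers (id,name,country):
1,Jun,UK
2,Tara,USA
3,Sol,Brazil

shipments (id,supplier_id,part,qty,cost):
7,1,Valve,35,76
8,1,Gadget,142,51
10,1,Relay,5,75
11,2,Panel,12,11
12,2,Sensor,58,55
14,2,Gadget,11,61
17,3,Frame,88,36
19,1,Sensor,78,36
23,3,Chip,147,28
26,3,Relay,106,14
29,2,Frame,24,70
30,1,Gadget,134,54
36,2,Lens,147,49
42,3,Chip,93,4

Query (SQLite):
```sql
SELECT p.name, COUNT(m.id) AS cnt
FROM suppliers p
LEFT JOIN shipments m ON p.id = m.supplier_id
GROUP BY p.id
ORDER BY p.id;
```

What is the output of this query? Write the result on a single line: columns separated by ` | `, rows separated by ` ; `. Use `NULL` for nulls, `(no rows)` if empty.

LEFT JOIN keeps every suppliers row; unmatched ones get NULL for shipments columns.
Group by suppliers.id and compute COUNT(m.id). COUNT(col) of an all-NULL group is 0.
  1: ids {7, 8, 10, 19, 30} → COUNT(m.id)=5
  2: ids {11, 12, 14, 29, 36} → COUNT(m.id)=5
  3: ids {17, 23, 26, 42} → COUNT(m.id)=4

Jun | 5 ; Tara | 5 ; Sol | 4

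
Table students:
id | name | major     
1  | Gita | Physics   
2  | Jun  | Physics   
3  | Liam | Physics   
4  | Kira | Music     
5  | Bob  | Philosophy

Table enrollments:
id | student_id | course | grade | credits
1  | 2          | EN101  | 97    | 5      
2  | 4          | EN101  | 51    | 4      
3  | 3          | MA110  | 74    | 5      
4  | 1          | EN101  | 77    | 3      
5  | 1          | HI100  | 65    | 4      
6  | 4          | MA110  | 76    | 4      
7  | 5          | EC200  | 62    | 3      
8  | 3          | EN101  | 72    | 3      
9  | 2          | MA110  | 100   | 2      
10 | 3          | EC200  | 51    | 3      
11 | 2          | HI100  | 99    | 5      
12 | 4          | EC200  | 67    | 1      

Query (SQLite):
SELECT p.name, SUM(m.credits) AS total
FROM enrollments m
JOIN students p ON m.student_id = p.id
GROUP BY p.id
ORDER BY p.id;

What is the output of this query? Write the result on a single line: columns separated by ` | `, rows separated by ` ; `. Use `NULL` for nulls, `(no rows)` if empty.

Join each enrollments row to its students via student_id.
Group joined rows by students.id; compute SUM(m.credits) per group.
  1: ids {4, 5} → SUM(m.credits)=7
  2: ids {1, 9, 11} → SUM(m.credits)=12
  3: ids {3, 8, 10} → SUM(m.credits)=11
  4: ids {2, 6, 12} → SUM(m.credits)=9
  5: ids {7} → SUM(m.credits)=3

Gita | 7 ; Jun | 12 ; Liam | 11 ; Kira | 9 ; Bob | 3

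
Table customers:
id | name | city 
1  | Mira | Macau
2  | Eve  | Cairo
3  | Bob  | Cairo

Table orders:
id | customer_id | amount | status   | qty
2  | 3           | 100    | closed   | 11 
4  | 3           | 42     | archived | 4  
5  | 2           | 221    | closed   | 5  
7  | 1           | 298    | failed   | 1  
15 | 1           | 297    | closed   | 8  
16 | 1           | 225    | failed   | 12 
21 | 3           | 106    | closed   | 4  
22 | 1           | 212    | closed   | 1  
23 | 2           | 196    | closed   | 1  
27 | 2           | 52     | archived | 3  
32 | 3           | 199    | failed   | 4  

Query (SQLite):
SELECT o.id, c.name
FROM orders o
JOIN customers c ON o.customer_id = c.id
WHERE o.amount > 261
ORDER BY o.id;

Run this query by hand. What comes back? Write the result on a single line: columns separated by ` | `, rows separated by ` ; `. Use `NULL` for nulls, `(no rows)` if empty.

7 | Mira ; 15 | Mira

Each orders row matches the customers row where customer_id = customers.id.
Then keep rows with o.amount > 261.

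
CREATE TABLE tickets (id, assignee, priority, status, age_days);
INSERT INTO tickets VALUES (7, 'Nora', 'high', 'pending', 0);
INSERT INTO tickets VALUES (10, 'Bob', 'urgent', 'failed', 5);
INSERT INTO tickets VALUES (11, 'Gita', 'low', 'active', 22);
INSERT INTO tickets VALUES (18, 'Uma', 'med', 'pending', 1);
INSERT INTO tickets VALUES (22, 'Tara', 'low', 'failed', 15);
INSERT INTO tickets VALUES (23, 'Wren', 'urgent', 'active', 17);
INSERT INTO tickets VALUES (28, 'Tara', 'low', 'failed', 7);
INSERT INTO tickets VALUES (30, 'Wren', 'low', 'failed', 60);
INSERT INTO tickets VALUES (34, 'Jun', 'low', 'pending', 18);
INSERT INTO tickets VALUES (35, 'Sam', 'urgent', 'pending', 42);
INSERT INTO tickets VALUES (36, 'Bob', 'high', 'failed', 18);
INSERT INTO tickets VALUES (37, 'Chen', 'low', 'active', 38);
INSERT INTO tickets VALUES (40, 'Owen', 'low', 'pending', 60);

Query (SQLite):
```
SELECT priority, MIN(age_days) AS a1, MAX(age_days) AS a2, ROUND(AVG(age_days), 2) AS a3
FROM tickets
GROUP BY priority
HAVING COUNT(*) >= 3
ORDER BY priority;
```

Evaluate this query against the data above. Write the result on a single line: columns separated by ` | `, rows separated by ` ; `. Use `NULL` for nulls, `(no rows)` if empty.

low | 7 | 60 | 31.43 ; urgent | 5 | 42 | 21.33

Group tickets by priority.
Per group compute: MIN(age_days), MAX(age_days), ROUND(AVG(age_days), 2).
HAVING: drop groups with fewer than 3 rows.
  high: ids {7, 36} → MIN(age_days)=0, MAX(age_days)=18, ROUND(AVG(age_days), 2)=9
  low: ids {11, 22, 28, 30, 34, 37, 40} → MIN(age_days)=7, MAX(age_days)=60, ROUND(AVG(age_days), 2)=31.43
  med: ids {18} → MIN(age_days)=1, MAX(age_days)=1, ROUND(AVG(age_days), 2)=1
  urgent: ids {10, 23, 35} → MIN(age_days)=5, MAX(age_days)=42, ROUND(AVG(age_days), 2)=21.33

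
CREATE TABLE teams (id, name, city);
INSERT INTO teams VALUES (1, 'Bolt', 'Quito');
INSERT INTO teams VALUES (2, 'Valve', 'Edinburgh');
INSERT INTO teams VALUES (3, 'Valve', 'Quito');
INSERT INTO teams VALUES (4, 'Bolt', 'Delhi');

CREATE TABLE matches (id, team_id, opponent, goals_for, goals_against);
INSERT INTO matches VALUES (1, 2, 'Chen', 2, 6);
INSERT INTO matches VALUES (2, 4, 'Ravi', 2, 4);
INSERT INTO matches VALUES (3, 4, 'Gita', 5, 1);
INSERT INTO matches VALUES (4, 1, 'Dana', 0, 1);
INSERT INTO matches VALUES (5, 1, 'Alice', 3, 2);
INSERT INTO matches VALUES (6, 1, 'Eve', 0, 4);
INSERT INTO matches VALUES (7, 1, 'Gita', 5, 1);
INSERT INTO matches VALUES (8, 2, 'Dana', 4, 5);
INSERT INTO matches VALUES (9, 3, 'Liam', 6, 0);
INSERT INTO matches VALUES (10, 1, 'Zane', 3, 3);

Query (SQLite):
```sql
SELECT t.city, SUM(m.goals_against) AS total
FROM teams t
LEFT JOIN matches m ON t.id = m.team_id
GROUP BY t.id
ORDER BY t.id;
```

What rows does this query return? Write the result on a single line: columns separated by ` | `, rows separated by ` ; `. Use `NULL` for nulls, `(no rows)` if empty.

LEFT JOIN keeps every teams row; unmatched ones get NULL for matches columns.
Group by teams.id and compute SUM(m.goals_against). SUM over an all-NULL group is NULL.
  1: ids {4, 5, 6, 7, 10} → SUM(m.goals_against)=11
  2: ids {1, 8} → SUM(m.goals_against)=11
  3: ids {9} → SUM(m.goals_against)=0
  4: ids {2, 3} → SUM(m.goals_against)=5

Quito | 11 ; Edinburgh | 11 ; Quito | 0 ; Delhi | 5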